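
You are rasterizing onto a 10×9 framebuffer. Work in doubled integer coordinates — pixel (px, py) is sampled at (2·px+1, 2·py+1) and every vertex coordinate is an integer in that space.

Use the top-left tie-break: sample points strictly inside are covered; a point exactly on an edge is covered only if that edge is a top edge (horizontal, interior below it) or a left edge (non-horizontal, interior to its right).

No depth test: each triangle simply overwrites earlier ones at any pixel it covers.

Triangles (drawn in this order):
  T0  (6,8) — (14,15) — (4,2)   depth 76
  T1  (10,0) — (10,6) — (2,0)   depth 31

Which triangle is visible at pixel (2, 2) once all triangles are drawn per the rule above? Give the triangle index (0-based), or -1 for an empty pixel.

T0:
  2·area = 34  (B↔C swapped to make it positive)
  edge (6, 8)→(4, 2): d=(-2,-6) top-left  bias=+0
  edge (4, 2)→(14, 15): d=(10,13) right/bottom  bias=-1
  edge (14, 15)→(6, 8): d=(-8,-7) top-left  bias=+0
    (2,2)@(5, 5): e=[0,17,17] → X  [on edge]
    (3,2)@(7, 5): e=[12,-9,31] → .
    (2,3)@(5, 7): e=[-4,37,1] → .
    (3,3)@(7, 7): e=[8,11,15] → X
    (4,3)@(9, 7): e=[20,-15,29] → .
    (3,4)@(7, 9): e=[4,31,-1] → .
    (4,4)@(9, 9): e=[16,5,13] → X
    (5,4)@(11, 9): e=[28,-21,27] → .
    (3,5)@(7, 11): e=[0,51,-17] → .  [on edge]
    (4,5)@(9, 11): e=[12,25,-3] → .
    (4,8)@(9, 17): e=[0,85,-51] → .  [on edge]
  covered (3 px):
    . . . . . . . . . .
    . . . . . . . . . .
    . . X . . . . . . .
    . . . X . . . . . .
    . . . . X . . . . .
    . . . . . . . . . .
    . . . . . . . . . .
    . . . . . . . . . .
    . . . . . . . . . .
T1:
  2·area = 48
  edge (10, 0)→(10, 6): d=(0,6) right/bottom  bias=-1
  edge (10, 6)→(2, 0): d=(-8,-6) top-left  bias=+0
  edge (2, 0)→(10, 0): d=(8,0) top-left  bias=+0
    (2,0)@(5, 1): e=[30,10,8] → X
    (3,0)@(7, 1): e=[18,22,8] → X
    (4,0)@(9, 1): e=[6,34,8] → X
    (5,0)@(11, 1): e=[-6,46,8] → .
    (2,1)@(5, 3): e=[30,-6,24] → .
    (3,1)@(7, 3): e=[18,6,24] → X
    (5,1)@(11, 3): e=[-6,30,24] → .
    (3,2)@(7, 5): e=[18,-10,40] → .
    (4,2)@(9, 5): e=[6,2,40] → X
    (5,2)@(11, 5): e=[-6,14,40] → .
    (4,3)@(9, 7): e=[6,-14,56] → .
  covered (6 px):
    . . X X X . . . . .
    . . . X X . . . . .
    . . . . X . . . . .
    . . . . . . . . . .
    . . . . . . . . . .
    . . . . . . . . . .
    . . . . . . . . . .
    . . . . . . . . . .
    . . . . . . . . . .

Z-buffer (winner per pixel, '.' = empty):
  . . 1 1 1 . . . . .
  . . . 1 1 . . . . .
  . . 0 . 1 . . . . .
  . . . 0 . . . . . .
  . . . . 0 . . . . .
  . . . . . . . . . .
  . . . . . . . . . .
  . . . . . . . . . .
  . . . . . . . . . .

Result: 0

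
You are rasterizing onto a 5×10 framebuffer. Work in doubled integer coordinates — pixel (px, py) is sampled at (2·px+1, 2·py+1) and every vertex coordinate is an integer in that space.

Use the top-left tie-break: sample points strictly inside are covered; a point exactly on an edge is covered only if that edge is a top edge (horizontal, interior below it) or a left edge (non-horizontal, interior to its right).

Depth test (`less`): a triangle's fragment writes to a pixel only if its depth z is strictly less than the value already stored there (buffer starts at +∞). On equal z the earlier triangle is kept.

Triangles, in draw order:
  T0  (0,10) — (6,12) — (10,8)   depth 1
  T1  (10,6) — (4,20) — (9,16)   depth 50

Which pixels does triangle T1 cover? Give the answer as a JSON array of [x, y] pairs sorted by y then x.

T0:
  2·area = 32  (B↔C swapped to make it positive)
  edge (0, 10)→(10, 8): d=(10,-2) top-left  bias=+0
  edge (10, 8)→(6, 12): d=(-4,4) right/bottom  bias=-1
  edge (6, 12)→(0, 10): d=(-6,-2) top-left  bias=+0
    (2,4)@(5, 9): e=[0,16,16] → █  [on edge]
    (3,4)@(7, 9): e=[4,8,20] → █
    (4,4)@(9, 9): e=[8,0,24] → ·  [on edge]
    (1,5)@(3, 11): e=[16,16,0] → █  [on edge]
    (3,5)@(7, 11): e=[24,0,8] → ·  [on edge]
    (1,6)@(3, 13): e=[36,8,-12] → ·
    (2,6)@(5, 13): e=[40,0,-8] → ·  [on edge]
    (4,6)@(9, 13): e=[48,-16,0] → ·  [on edge]
    (1,7)@(3, 15): e=[56,0,-24] → ·  [on edge]
    (0,8)@(1, 17): e=[72,0,-40] → ·  [on edge]
  covered (4 px):
    · · · · ·
    · · · · ·
    · · · · ·
    · · · · ·
    · · █ █ ·
    · █ █ · ·
    · · · · ·
    · · · · ·
    · · · · ·
    · · · · ·
T1:
  2·area = 46  (B↔C swapped to make it positive)
  edge (10, 6)→(9, 16): d=(-1,10) right/bottom  bias=-1
  edge (9, 16)→(4, 20): d=(-5,4) right/bottom  bias=-1
  edge (4, 20)→(10, 6): d=(6,-14) top-left  bias=+0
    (4,4)@(9, 9): e=[7,35,4] → █
    (4,5)@(9, 11): e=[5,25,16] → █
    (3,6)@(7, 13): e=[23,23,0] → █  [on edge]
    (3,7)@(7, 15): e=[21,13,12] → █
    (3,8)@(7, 17): e=[19,3,24] → █
    (4,8)@(9, 17): e=[-1,-5,52] → ·
    (2,9)@(5, 19): e=[37,1,8] → █
    (3,9)@(7, 19): e=[17,-7,36] → ·
  covered (8 px):
    · · · · ·
    · · · · ·
    · · · · ·
    · · · · ·
    · · · · █
    · · · · █
    · · · █ █
    · · · █ █
    · · · █ ·
    · · █ · ·

Final: [[4,4],[4,5],[3,6],[4,6],[3,7],[4,7],[3,8],[2,9]]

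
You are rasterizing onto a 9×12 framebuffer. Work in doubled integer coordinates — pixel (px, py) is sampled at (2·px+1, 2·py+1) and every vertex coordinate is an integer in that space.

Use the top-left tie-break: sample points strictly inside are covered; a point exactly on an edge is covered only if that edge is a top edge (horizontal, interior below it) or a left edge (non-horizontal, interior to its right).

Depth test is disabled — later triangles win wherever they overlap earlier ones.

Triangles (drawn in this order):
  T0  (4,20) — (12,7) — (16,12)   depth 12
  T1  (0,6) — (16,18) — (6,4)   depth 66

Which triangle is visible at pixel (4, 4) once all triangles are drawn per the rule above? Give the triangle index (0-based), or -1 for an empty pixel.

T0:
  2·area = 92
  edge (4, 20)→(12, 7): d=(8,-13) top-left  bias=+0
  edge (12, 7)→(16, 12): d=(4,5) right/bottom  bias=-1
  edge (16, 12)→(4, 20): d=(-12,8) right/bottom  bias=-1
    (5,4)@(11, 9): e=[3,13,76] → X
    (6,4)@(13, 9): e=[29,3,60] → X
    (7,4)@(15, 9): e=[55,-7,44] → .
    (5,5)@(11, 11): e=[19,21,52] → X
    (7,5)@(15, 11): e=[71,1,20] → X
    (8,5)@(17, 11): e=[97,-9,4] → .
    (4,6)@(9, 13): e=[9,39,44] → X
    (7,6)@(15, 13): e=[87,9,-4] → .
    (4,7)@(9, 15): e=[25,47,20] → X
    (6,7)@(13, 15): e=[77,27,-12] → .
    (3,8)@(7, 17): e=[15,65,12] → X
    (4,8)@(9, 17): e=[41,55,-4] → .
  covered (12 px):
    . . . . . . . . .
    . . . . . . . . .
    . . . . . . . . .
    . . . . . . . . .
    . . . . . X X . .
    . . . . . X X X .
    . . . . X X X . .
    . . . . X X . . .
    . . . X . . . . .
    . . X . . . . . .
    . . . . . . . . .
    . . . . . . . . .
T1:
  2·area = 104  (B↔C swapped to make it positive)
  edge (0, 6)→(6, 4): d=(6,-2) top-left  bias=+0
  edge (6, 4)→(16, 18): d=(10,14) right/bottom  bias=-1
  edge (16, 18)→(0, 6): d=(-16,-12) top-left  bias=+0
    (7,0)@(15, 1): e=[0,-156,260] → .  [on edge]
    (4,1)@(9, 3): e=[0,-52,156] → .  [on edge]
    (1,2)@(3, 5): e=[0,52,52] → X  [on edge]
    (2,2)@(5, 5): e=[4,24,76] → X
    (3,2)@(7, 5): e=[8,-4,100] → .
    (1,3)@(3, 7): e=[12,72,20] → X
    (3,3)@(7, 7): e=[20,16,68] → X
    (4,3)@(9, 7): e=[24,-12,92] → .
    (1,4)@(3, 9): e=[24,92,-12] → .
    (2,4)@(5, 9): e=[28,64,12] → X
    (4,4)@(9, 9): e=[36,8,60] → X
    (5,4)@(11, 9): e=[40,-20,84] → .
    (5,5)@(11, 11): e=[52,0,52] → .  [on edge]
  covered (13 px):
    . . . . . . . . .
    . . . . . . . . .
    . X X . . . . . .
    . X X X . . . . .
    . . X X X . . . .
    . . . X X . . . .
    . . . . . X . . .
    . . . . . . X . .
    . . . . . . . X .
    . . . . . . . . .
    . . . . . . . . .
    . . . . . . . . .

Z-buffer (winner per pixel, '.' = empty):
  . . . . . . . . .
  . . . . . . . . .
  . 1 1 . . . . . .
  . 1 1 1 . . . . .
  . . 1 1 1 0 0 . .
  . . . 1 1 0 0 0 .
  . . . . 0 1 0 . .
  . . . . 0 0 1 . .
  . . . 0 . . . 1 .
  . . 0 . . . . . .
  . . . . . . . . .
  . . . . . . . . .

Result: 1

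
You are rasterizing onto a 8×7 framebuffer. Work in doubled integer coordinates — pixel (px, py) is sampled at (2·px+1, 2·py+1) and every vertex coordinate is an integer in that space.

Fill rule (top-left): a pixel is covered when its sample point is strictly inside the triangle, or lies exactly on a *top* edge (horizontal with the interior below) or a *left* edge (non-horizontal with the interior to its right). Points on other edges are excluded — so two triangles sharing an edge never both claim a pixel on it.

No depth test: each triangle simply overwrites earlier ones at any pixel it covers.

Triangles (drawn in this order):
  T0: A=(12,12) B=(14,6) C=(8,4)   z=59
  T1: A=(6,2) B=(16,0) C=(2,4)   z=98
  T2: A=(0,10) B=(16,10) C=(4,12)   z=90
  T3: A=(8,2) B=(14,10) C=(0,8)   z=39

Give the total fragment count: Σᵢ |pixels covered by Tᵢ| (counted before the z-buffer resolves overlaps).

T0:
  2·area = 40  (B↔C swapped to make it positive)
  edge (12, 12)→(8, 4): d=(-4,-8) top-left  bias=+0
  edge (8, 4)→(14, 6): d=(6,2) right/bottom  bias=-1
  edge (14, 6)→(12, 12): d=(-2,6) right/bottom  bias=-1
    (2,1)@(5, 3): e=[-20,0,60] → .  [on edge]
    (7,1)@(15, 3): e=[60,-20,0] → .  [on edge]
    (4,2)@(9, 5): e=[4,4,32] → X
    (5,2)@(11, 5): e=[20,0,20] → .  [on edge]
    (4,3)@(9, 7): e=[-4,16,28] → .
    (5,3)@(11, 7): e=[12,12,16] → X
    (6,3)@(13, 7): e=[28,8,4] → X
    (7,3)@(15, 7): e=[44,4,-8] → .
    (5,4)@(11, 9): e=[4,24,12] → X
    (6,4)@(13, 9): e=[20,20,0] → .  [on edge]
    (5,5)@(11, 11): e=[-4,36,8] → .
  covered (4 px):
    . . . . . . . .
    . . . . . . . .
    . . . . X . . .
    . . . . . X X .
    . . . . . X . .
    . . . . . . . .
    . . . . . . . .
T1:
  2·area = 12
  edge (6, 2)→(16, 0): d=(10,-2) top-left  bias=+0
  edge (16, 0)→(2, 4): d=(-14,4) right/bottom  bias=-1
  edge (2, 4)→(6, 2): d=(4,-2) top-left  bias=+0
    (5,0)@(11, 1): e=[0,6,6] → X  [on edge]
    (6,0)@(13, 1): e=[4,-2,10] → .
    (0,1)@(1, 3): e=[0,18,-6] → .  [on edge]
    (2,1)@(5, 3): e=[8,2,2] → X
    (3,1)@(7, 3): e=[12,-6,6] → .
    (5,1)@(11, 3): e=[20,-22,14] → .
    (2,2)@(5, 5): e=[28,-26,10] → .
  covered (2 px):
    . . . . . X . .
    . . X . . . . .
    . . . . . . . .
    . . . . . . . .
    . . . . . . . .
    . . . . . . . .
    . . . . . . . .
T2:
  2·area = 32
  edge (0, 10)→(16, 10): d=(16,0) top-left  bias=+0
  edge (16, 10)→(4, 12): d=(-12,2) right/bottom  bias=-1
  edge (4, 12)→(0, 10): d=(-4,-2) top-left  bias=+0
    (1,5)@(3, 11): e=[16,14,2] → X
    (2,5)@(5, 11): e=[16,10,6] → X
    (3,5)@(7, 11): e=[16,6,10] → X
    (4,5)@(9, 11): e=[16,2,14] → X
    (5,5)@(11, 11): e=[16,-2,18] → .
    (1,6)@(3, 13): e=[48,-10,-6] → .
    (2,6)@(5, 13): e=[48,-14,-2] → .
    (3,6)@(7, 13): e=[48,-18,2] → .
    (4,6)@(9, 13): e=[48,-22,6] → .
  covered (4 px):
    . . . . . . . .
    . . . . . . . .
    . . . . . . . .
    . . . . . . . .
    . . . . . . . .
    . X X X X . . .
    . . . . . . . .
T3:
  2·area = 100
  edge (8, 2)→(14, 10): d=(6,8) right/bottom  bias=-1
  edge (14, 10)→(0, 8): d=(-14,-2) top-left  bias=+0
  edge (0, 8)→(8, 2): d=(8,-6) top-left  bias=+0
    (3,1)@(7, 3): e=[14,84,2] → X
    (4,1)@(9, 3): e=[-2,88,14] → .
    (2,2)@(5, 5): e=[42,52,6] → X
    (4,2)@(9, 5): e=[10,60,30] → X
    (5,2)@(11, 5): e=[-6,64,42] → .
    (1,3)@(3, 7): e=[70,20,10] → X
    (5,3)@(11, 7): e=[6,36,58] → X
    (6,3)@(13, 7): e=[-10,40,70] → .
    (1,4)@(3, 9): e=[82,-8,26] → .
    (2,4)@(5, 9): e=[66,-4,38] → .
    (3,4)@(7, 9): e=[50,0,50] → X  [on edge]
    (6,4)@(13, 9): e=[2,12,86] → X
  covered (13 px):
    . . . . . . . .
    . . . X . . . .
    . . X X X . . .
    . X X X X X . .
    . . . X X X X .
    . . . . . . . .
    . . . . . . . .

Result: 23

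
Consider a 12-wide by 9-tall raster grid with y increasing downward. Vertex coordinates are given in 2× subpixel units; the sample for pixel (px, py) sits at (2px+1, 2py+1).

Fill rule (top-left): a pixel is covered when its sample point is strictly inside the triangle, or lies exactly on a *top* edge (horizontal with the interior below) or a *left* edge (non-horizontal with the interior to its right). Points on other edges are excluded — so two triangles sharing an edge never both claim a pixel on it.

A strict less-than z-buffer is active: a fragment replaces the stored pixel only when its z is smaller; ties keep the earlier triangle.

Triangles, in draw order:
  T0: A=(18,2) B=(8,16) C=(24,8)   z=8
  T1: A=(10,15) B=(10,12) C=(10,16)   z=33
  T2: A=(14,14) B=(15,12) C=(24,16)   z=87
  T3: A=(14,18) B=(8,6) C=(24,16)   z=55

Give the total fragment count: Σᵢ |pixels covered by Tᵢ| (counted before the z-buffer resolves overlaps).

T0:
  2·area = 144  (B↔C swapped to make it positive)
  edge (18, 2)→(24, 8): d=(6,6) right/bottom  bias=-1
  edge (24, 8)→(8, 16): d=(-16,8) right/bottom  bias=-1
  edge (8, 16)→(18, 2): d=(10,-14) top-left  bias=+0
    (8,0)@(17, 1): e=[0,168,-24] → ·  [on edge]
    (9,1)@(19, 3): e=[0,120,24] → ·  [on edge]
    (8,2)@(17, 5): e=[24,104,16] → █
    (9,2)@(19, 5): e=[12,88,44] → █
    (10,2)@(21, 5): e=[0,72,72] → ·  [on edge]
    (7,3)@(15, 7): e=[48,88,8] → █
    (10,3)@(21, 7): e=[12,40,92] → █
    (11,3)@(23, 7): e=[0,24,120] → ·  [on edge]
    (6,4)@(13, 9): e=[72,72,0] → █  [on edge]
    (11,4)@(23, 9): e=[12,-8,140] → ·
    (6,5)@(13, 11): e=[84,40,20] → █
    (9,5)@(19, 11): e=[48,-8,104] → ·
  covered (17 px):
    · · · · · · · · · · · ·
    · · · · · · · · · · · ·
    · · · · · · · · █ █ · ·
    · · · · · · · █ █ █ █ ·
    · · · · · · █ █ █ █ █ ·
    · · · · · · █ █ █ · · ·
    · · · · · █ █ · · · · ·
    · · · · █ · · · · · · ·
    · · · · · · · · · · · ·
T1:
  degenerate (2·area = 0) — covers nothing
T2:
  2·area = 22
  edge (14, 14)→(15, 12): d=(1,-2) top-left  bias=+0
  edge (15, 12)→(24, 16): d=(9,4) right/bottom  bias=-1
  edge (24, 16)→(14, 14): d=(-10,-2) top-left  bias=+0
    (4,6)@(9, 13): e=[-11,33,0] → ·  [on edge]
    (7,6)@(15, 13): e=[1,9,12] → █
    (8,6)@(17, 13): e=[5,1,16] → █
    (9,6)@(19, 13): e=[9,-7,20] → ·
    (7,7)@(15, 15): e=[3,27,-8] → ·
    (8,7)@(17, 15): e=[7,19,-4] → ·
    (9,7)@(19, 15): e=[11,11,0] → █  [on edge]
    (10,7)@(21, 15): e=[15,3,4] → █
    (11,7)@(23, 15): e=[19,-5,8] → ·
    (9,8)@(19, 17): e=[13,29,-20] → ·
    (10,8)@(21, 17): e=[17,21,-16] → ·
  covered (4 px):
    · · · · · · · · · · · ·
    · · · · · · · · · · · ·
    · · · · · · · · · · · ·
    · · · · · · · · · · · ·
    · · · · · · · · · · · ·
    · · · · · · · · · · · ·
    · · · · · · · █ █ · · ·
    · · · · · · · · · █ █ ·
    · · · · · · · · · · · ·
T3:
  2·area = 132
  edge (14, 18)→(8, 6): d=(-6,-12) top-left  bias=+0
  edge (8, 6)→(24, 16): d=(16,10) right/bottom  bias=-1
  edge (24, 16)→(14, 18): d=(-10,2) right/bottom  bias=-1
    (4,3)@(9, 7): e=[6,6,120] → █
    (5,3)@(11, 7): e=[30,-14,116] → ·
    (4,4)@(9, 9): e=[-6,38,100] → ·
    (5,4)@(11, 9): e=[18,18,96] → █
    (6,4)@(13, 9): e=[42,-2,92] → ·
    (5,5)@(11, 11): e=[6,50,76] → █
    (6,5)@(13, 11): e=[30,30,72] → █
    (7,5)@(15, 11): e=[54,10,68] → █
    (8,5)@(17, 11): e=[78,-10,64] → ·
    (5,6)@(11, 13): e=[-6,82,56] → ·
    (6,6)@(13, 13): e=[18,62,52] → █
    (8,6)@(17, 13): e=[66,22,44] → █
    (9,8)@(19, 17): e=[66,66,0] → ·  [on edge]
  covered (16 px):
    · · · · · · · · · · · ·
    · · · · · · · · · · · ·
    · · · · · · · · · · · ·
    · · · · █ · · · · · · ·
    · · · · · █ · · · · · ·
    · · · · · █ █ █ · · · ·
    · · · · · · █ █ █ █ · ·
    · · · · · · █ █ █ █ █ ·
    · · · · · · · █ █ · · ·

Answer: 37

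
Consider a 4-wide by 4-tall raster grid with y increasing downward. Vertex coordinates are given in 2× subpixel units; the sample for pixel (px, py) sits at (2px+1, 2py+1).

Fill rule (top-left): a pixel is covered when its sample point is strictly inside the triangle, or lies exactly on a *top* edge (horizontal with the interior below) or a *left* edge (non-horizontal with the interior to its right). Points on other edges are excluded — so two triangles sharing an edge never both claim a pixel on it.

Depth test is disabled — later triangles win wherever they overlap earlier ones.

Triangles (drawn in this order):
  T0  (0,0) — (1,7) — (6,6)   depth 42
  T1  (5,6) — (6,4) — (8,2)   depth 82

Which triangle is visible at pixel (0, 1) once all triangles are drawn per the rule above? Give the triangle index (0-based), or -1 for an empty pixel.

T0:
  2·area = 36  (B↔C swapped to make it positive)
  edge (0, 0)→(6, 6): d=(6,6) right/bottom  bias=-1
  edge (6, 6)→(1, 7): d=(-5,1) right/bottom  bias=-1
  edge (1, 7)→(0, 0): d=(-1,-7) top-left  bias=+0
    (0,0)@(1, 1): e=[0,30,6] → ·  [on edge]
    (0,1)@(1, 3): e=[12,20,4] → █
    (1,1)@(3, 3): e=[0,18,18] → ·  [on edge]
    (0,2)@(1, 5): e=[24,10,2] → █
    (1,2)@(3, 5): e=[12,8,16] → █
    (2,2)@(5, 5): e=[0,6,30] → ·  [on edge]
    (0,3)@(1, 7): e=[36,0,0] → ·  [on edge]
    (1,3)@(3, 7): e=[24,-2,14] → ·
    (3,3)@(7, 7): e=[0,-6,42] → ·  [on edge]
  covered (3 px):
    · · · ·
    █ · · ·
    █ █ · ·
    · · · ·
T1:
  2·area = 2
  edge (5, 6)→(6, 4): d=(1,-2) top-left  bias=+0
  edge (6, 4)→(8, 2): d=(2,-2) top-left  bias=+0
  edge (8, 2)→(5, 6): d=(-3,4) right/bottom  bias=-1
    (3,1)@(7, 3): e=[1,0,1] → █  [on edge]
    (2,2)@(5, 5): e=[-1,0,3] → ·  [on edge]
    (3,2)@(7, 5): e=[3,4,-5] → ·
    (1,3)@(3, 7): e=[-3,0,5] → ·  [on edge]
  covered (1 px):
    · · · ·
    · · · █
    · · · ·
    · · · ·

Z-buffer (winner per pixel, '.' = empty):
  . . . .
  0 . . 1
  0 0 . .
  . . . .

Final: 0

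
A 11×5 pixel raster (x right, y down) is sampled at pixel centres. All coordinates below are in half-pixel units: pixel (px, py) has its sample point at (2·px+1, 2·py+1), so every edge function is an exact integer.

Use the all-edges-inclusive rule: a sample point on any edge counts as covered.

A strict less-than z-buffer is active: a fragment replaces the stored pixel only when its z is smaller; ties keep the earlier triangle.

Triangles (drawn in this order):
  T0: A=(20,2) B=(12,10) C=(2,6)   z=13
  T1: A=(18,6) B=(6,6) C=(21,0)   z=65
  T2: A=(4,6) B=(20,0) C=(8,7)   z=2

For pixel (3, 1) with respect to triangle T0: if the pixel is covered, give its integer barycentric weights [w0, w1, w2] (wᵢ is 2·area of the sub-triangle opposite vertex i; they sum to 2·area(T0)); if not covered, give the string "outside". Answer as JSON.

T0:
  2·area = 112
  edge (20, 2)→(12, 10): d=(-8,8) inclusive
  edge (12, 10)→(2, 6): d=(-10,-4) inclusive
  edge (2, 6)→(20, 2): d=(18,-4) inclusive
    (10,0)@(21, 1): e=[0,126,-14] → ·  [on edge]
    (8,1)@(17, 3): e=[16,90,6] → #
    (9,1)@(19, 3): e=[0,98,14] → #  [on edge]
    (10,1)@(21, 3): e=[-16,106,22] → ·
    (3,2)@(7, 5): e=[80,30,2] → #
    (4,2)@(9, 5): e=[64,38,10] → #
    (5,2)@(11, 5): e=[48,46,18] → #
    (6,2)@(13, 5): e=[32,54,26] → #
    (7,2)@(15, 5): e=[16,62,34] → #
    (8,2)@(17, 5): e=[0,70,42] → #  [on edge]
    (9,2)@(19, 5): e=[-16,78,50] → ·
    (2,3)@(5, 7): e=[80,2,30] → #
    (7,3)@(15, 7): e=[0,42,70] → #  [on edge]
    (6,4)@(13, 9): e=[0,14,98] → #  [on edge]
  covered (16 px):
    · · · · · · · · · · ·
    · · · · · · · · # # ·
    · · · # # # # # # · ·
    · · # # # # # # · · ·
    · · · · · # # · · · ·
T1:
  2·area = 72
  edge (18, 6)→(6, 6): d=(-12,0) inclusive
  edge (6, 6)→(21, 0): d=(15,-6) inclusive
  edge (21, 0)→(18, 6): d=(-3,6) inclusive
    (9,0)@(19, 1): e=[60,3,9] → #
    (10,0)@(21, 1): e=[60,15,-3] → ·
    (7,1)@(15, 3): e=[36,9,27] → #
    (8,1)@(17, 3): e=[36,21,15] → #
    (10,1)@(21, 3): e=[36,45,-9] → ·
    (4,2)@(9, 5): e=[12,3,57] → #
    (5,2)@(11, 5): e=[12,15,45] → #
    (6,2)@(13, 5): e=[12,27,33] → #
    (9,2)@(19, 5): e=[12,63,-3] → ·
    (4,3)@(9, 7): e=[-12,33,51] → ·
    (5,3)@(11, 7): e=[-12,45,39] → ·
    (6,3)@(13, 7): e=[-12,57,27] → ·
  covered (9 px):
    · · · · · · · · · # ·
    · · · · · · · # # # ·
    · · · · # # # # # · ·
    · · · · · · · · · · ·
    · · · · · · · · · · ·
T2:
  2·area = 40
  edge (4, 6)→(20, 0): d=(16,-6) inclusive
  edge (20, 0)→(8, 7): d=(-12,7) inclusive
  edge (8, 7)→(4, 6): d=(-4,-1) inclusive
    (6,1)@(13, 3): e=[6,13,21] → #
    (7,1)@(15, 3): e=[18,-1,23] → ·
    (3,2)@(7, 5): e=[2,31,7] → #
    (4,2)@(9, 5): e=[14,17,9] → #
    (5,2)@(11, 5): e=[26,3,11] → #
    (6,2)@(13, 5): e=[38,-11,13] → ·
    (3,3)@(7, 7): e=[34,7,-1] → ·
    (4,3)@(9, 7): e=[46,-7,1] → ·
    (5,3)@(11, 7): e=[58,-21,3] → ·
  covered (4 px):
    · · · · · · · · · · ·
    · · · · · · # · · · ·
    · · · # # # · · · · ·
    · · · · · · · · · · ·
    · · · · · · · · · · ·

Result: "outside"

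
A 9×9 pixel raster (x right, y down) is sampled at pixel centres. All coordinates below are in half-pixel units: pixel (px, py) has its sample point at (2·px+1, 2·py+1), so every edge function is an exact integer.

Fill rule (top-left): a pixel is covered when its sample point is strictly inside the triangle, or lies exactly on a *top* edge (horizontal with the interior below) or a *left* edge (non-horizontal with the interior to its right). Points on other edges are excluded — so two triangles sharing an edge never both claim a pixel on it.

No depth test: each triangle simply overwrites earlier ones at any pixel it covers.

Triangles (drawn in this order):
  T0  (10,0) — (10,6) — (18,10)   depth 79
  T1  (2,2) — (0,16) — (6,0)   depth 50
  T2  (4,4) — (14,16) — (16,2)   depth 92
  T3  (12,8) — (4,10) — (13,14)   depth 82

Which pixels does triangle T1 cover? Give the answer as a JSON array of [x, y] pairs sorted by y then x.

T0:
  2·area = 48  (B↔C swapped to make it positive)
  edge (10, 0)→(18, 10): d=(8,10) right/bottom  bias=-1
  edge (18, 10)→(10, 6): d=(-8,-4) top-left  bias=+0
  edge (10, 6)→(10, 0): d=(0,-6) top-left  bias=+0
    (5,1)@(11, 3): e=[14,28,6] → #
    (6,1)@(13, 3): e=[-6,36,18] → ·
    (5,2)@(11, 5): e=[30,12,6] → #
    (6,2)@(13, 5): e=[10,20,18] → #
    (7,2)@(15, 5): e=[-10,28,30] → ·
    (5,3)@(11, 7): e=[46,-4,6] → ·
    (6,3)@(13, 7): e=[26,4,18] → #
    (7,3)@(15, 7): e=[6,12,30] → #
    (8,3)@(17, 7): e=[-14,20,42] → ·
    (6,4)@(13, 9): e=[42,-12,18] → ·
    (7,4)@(15, 9): e=[22,-4,30] → ·
    (8,4)@(17, 9): e=[2,4,42] → #
  covered (6 px):
    · · · · · · · · ·
    · · · · · # · · ·
    · · · · · # # · ·
    · · · · · · # # ·
    · · · · · · · · #
    · · · · · · · · ·
    · · · · · · · · ·
    · · · · · · · · ·
    · · · · · · · · ·
T1:
  2·area = 52  (B↔C swapped to make it positive)
  edge (2, 2)→(6, 0): d=(4,-2) top-left  bias=+0
  edge (6, 0)→(0, 16): d=(-6,16) right/bottom  bias=-1
  edge (0, 16)→(2, 2): d=(2,-14) top-left  bias=+0
    (2,0)@(5, 1): e=[2,10,40] → #
    (3,0)@(7, 1): e=[6,-22,68] → ·
    (1,1)@(3, 3): e=[6,30,16] → #
    (2,1)@(5, 3): e=[10,-2,44] → ·
    (1,2)@(3, 5): e=[14,18,20] → #
    (2,2)@(5, 5): e=[18,-14,48] → ·
    (1,3)@(3, 7): e=[22,6,24] → #
    (2,3)@(5, 7): e=[26,-26,52] → ·
    (0,4)@(1, 9): e=[26,26,0] → #  [on edge]
    (1,4)@(3, 9): e=[30,-6,28] → ·
    (0,5)@(1, 11): e=[34,14,4] → #
    (1,5)@(3, 11): e=[38,-18,32] → ·
  covered (7 px):
    · · # · · · · · ·
    · # · · · · · · ·
    · # · · · · · · ·
    · # · · · · · · ·
    # · · · · · · · ·
    # · · · · · · · ·
    # · · · · · · · ·
    · · · · · · · · ·
    · · · · · · · · ·
T2:
  2·area = 164  (B↔C swapped to make it positive)
  edge (4, 4)→(16, 2): d=(12,-2) top-left  bias=+0
  edge (16, 2)→(14, 16): d=(-2,14) right/bottom  bias=-1
  edge (14, 16)→(4, 4): d=(-10,-12) top-left  bias=+0
    (5,1)@(11, 3): e=[2,68,94] → #
    (6,1)@(13, 3): e=[6,40,118] → #
    (7,1)@(15, 3): e=[10,12,142] → #
    (8,1)@(17, 3): e=[14,-16,166] → ·
    (2,2)@(5, 5): e=[14,148,2] → #
    (3,2)@(7, 5): e=[18,120,26] → #
    (4,2)@(9, 5): e=[22,92,50] → #
    (8,2)@(17, 5): e=[38,-20,146] → ·
    (2,3)@(5, 7): e=[38,144,-18] → ·
    (3,3)@(7, 7): e=[42,116,6] → #
    (8,3)@(17, 7): e=[62,-24,126] → ·
    (3,4)@(7, 9): e=[66,112,-14] → ·
    (7,4)@(15, 9): e=[82,0,82] → ·  [on edge]
  covered (20 px):
    · · · · · · · · ·
    · · · · · # # # ·
    · · # # # # # # ·
    · · · # # # # # ·
    · · · · # # # · ·
    · · · · · # # · ·
    · · · · · · # · ·
    · · · · · · · · ·
    · · · · · · · · ·
T3:
  2·area = 50  (B↔C swapped to make it positive)
  edge (12, 8)→(13, 14): d=(1,6) right/bottom  bias=-1
  edge (13, 14)→(4, 10): d=(-9,-4) top-left  bias=+0
  edge (4, 10)→(12, 8): d=(8,-2) top-left  bias=+0
    (4,4)@(9, 9): e=[19,29,2] → #
    (5,4)@(11, 9): e=[7,37,6] → #
    (6,4)@(13, 9): e=[-5,45,10] → ·
    (3,5)@(7, 11): e=[33,3,14] → #
    (6,5)@(13, 11): e=[-3,27,26] → ·
    (3,6)@(7, 13): e=[35,-15,30] → ·
    (4,6)@(9, 13): e=[23,-7,34] → ·
    (5,6)@(11, 13): e=[11,1,38] → #
    (6,6)@(13, 13): e=[-1,9,42] → ·
    (5,7)@(11, 15): e=[13,-17,54] → ·
  covered (6 px):
    · · · · · · · · ·
    · · · · · · · · ·
    · · · · · · · · ·
    · · · · · · · · ·
    · · · · # # · · ·
    · · · # # # · · ·
    · · · · · # · · ·
    · · · · · · · · ·
    · · · · · · · · ·

Result: [[2,0],[1,1],[1,2],[1,3],[0,4],[0,5],[0,6]]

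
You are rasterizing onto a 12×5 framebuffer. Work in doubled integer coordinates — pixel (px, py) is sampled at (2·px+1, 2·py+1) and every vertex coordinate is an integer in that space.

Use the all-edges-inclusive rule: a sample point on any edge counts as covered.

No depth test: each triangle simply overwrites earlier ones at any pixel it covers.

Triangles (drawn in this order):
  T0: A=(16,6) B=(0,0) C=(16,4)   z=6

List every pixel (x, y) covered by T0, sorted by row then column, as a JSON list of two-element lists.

T0:
  2·area = 32
  edge (16, 6)→(0, 0): d=(-16,-6) inclusive
  edge (0, 0)→(16, 4): d=(16,4) inclusive
  edge (16, 4)→(16, 6): d=(0,2) inclusive
    (1,0)@(3, 1): e=[2,4,26] → █
    (2,0)@(5, 1): e=[14,-4,22] → ·
    (1,1)@(3, 3): e=[-30,36,26] → ·
    (4,1)@(9, 3): e=[6,12,14] → █
    (5,1)@(11, 3): e=[18,4,10] → █
    (6,1)@(13, 3): e=[30,-4,6] → ·
    (4,2)@(9, 5): e=[-26,44,14] → ·
    (5,2)@(11, 5): e=[-14,36,10] → ·
    (7,2)@(15, 5): e=[10,20,2] → █
    (8,2)@(17, 5): e=[22,12,-2] → ·
    (7,3)@(15, 7): e=[-22,52,2] → ·
  covered (4 px):
    · █ · · · · · · · · · ·
    · · · · █ █ · · · · · ·
    · · · · · · · █ · · · ·
    · · · · · · · · · · · ·
    · · · · · · · · · · · ·

Final: [[1,0],[4,1],[5,1],[7,2]]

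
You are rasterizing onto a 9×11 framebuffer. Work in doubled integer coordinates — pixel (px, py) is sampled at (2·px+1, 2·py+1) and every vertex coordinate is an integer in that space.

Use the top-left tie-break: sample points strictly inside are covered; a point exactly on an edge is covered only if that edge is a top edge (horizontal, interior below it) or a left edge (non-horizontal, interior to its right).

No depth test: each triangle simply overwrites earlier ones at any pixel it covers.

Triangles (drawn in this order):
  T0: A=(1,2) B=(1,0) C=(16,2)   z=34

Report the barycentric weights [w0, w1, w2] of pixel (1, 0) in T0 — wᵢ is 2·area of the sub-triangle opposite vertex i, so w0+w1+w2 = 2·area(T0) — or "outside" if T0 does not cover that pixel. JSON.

T0:
  2·area = 30
  edge (1, 2)→(1, 0): d=(0,-2) top-left  bias=+0
  edge (1, 0)→(16, 2): d=(15,2) right/bottom  bias=-1
  edge (16, 2)→(1, 2): d=(-15,0) right/bottom  bias=-1
    (0,0)@(1, 1): e=[0,15,15] → █  [on edge]
    (1,0)@(3, 1): e=[4,11,15] → █
    (2,0)@(5, 1): e=[8,7,15] → █
    (3,0)@(7, 1): e=[12,3,15] → █
    (4,0)@(9, 1): e=[16,-1,15] → ·
    (0,1)@(1, 3): e=[0,45,-15] → ·  [on edge]
    (1,1)@(3, 3): e=[4,41,-15] → ·
    (2,1)@(5, 3): e=[8,37,-15] → ·
    (3,1)@(7, 3): e=[12,33,-15] → ·
    (0,2)@(1, 5): e=[0,75,-45] → ·  [on edge]
    (0,3)@(1, 7): e=[0,105,-75] → ·  [on edge]
    (0,4)@(1, 9): e=[0,135,-105] → ·  [on edge]
    (0,5)@(1, 11): e=[0,165,-135] → ·  [on edge]
    (0,6)@(1, 13): e=[0,195,-165] → ·  [on edge]
    (0,7)@(1, 15): e=[0,225,-195] → ·  [on edge]
    (0,8)@(1, 17): e=[0,255,-225] → ·  [on edge]
    (0,9)@(1, 19): e=[0,285,-255] → ·  [on edge]
    (0,10)@(1, 21): e=[0,315,-285] → ·  [on edge]
  covered (4 px):
    █ █ █ █ · · · · ·
    · · · · · · · · ·
    · · · · · · · · ·
    · · · · · · · · ·
    · · · · · · · · ·
    · · · · · · · · ·
    · · · · · · · · ·
    · · · · · · · · ·
    · · · · · · · · ·
    · · · · · · · · ·
    · · · · · · · · ·

Answer: [11,15,4]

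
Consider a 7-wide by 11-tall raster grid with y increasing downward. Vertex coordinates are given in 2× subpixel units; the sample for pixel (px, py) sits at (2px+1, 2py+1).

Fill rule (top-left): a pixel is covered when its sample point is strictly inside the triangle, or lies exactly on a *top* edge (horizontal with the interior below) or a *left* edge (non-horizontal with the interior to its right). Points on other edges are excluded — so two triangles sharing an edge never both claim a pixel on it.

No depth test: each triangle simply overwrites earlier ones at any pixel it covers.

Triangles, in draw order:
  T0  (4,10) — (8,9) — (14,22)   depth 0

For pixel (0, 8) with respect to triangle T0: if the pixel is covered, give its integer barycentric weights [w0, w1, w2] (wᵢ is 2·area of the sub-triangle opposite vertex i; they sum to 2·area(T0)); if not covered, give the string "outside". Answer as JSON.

T0:
  2·area = 58
  edge (4, 10)→(8, 9): d=(4,-1) top-left  bias=+0
  edge (8, 9)→(14, 22): d=(6,13) right/bottom  bias=-1
  edge (14, 22)→(4, 10): d=(-10,-12) top-left  bias=+0
    (2,5)@(5, 11): e=[5,51,2] → █
    (3,5)@(7, 11): e=[7,25,26] → █
    (4,5)@(9, 11): e=[9,-1,50] → ·
    (2,6)@(5, 13): e=[13,63,-18] → ·
    (3,6)@(7, 13): e=[15,37,6] → █
    (4,6)@(9, 13): e=[17,11,30] → █
    (5,6)@(11, 13): e=[19,-15,54] → ·
    (3,7)@(7, 15): e=[23,49,-14] → ·
    (4,7)@(9, 15): e=[25,23,10] → █
    (5,7)@(11, 15): e=[27,-3,34] → ·
    (4,8)@(9, 17): e=[33,35,-10] → ·
    (5,8)@(11, 17): e=[35,9,14] → █
  covered (6 px):
    · · · · · · ·
    · · · · · · ·
    · · · · · · ·
    · · · · · · ·
    · · · · · · ·
    · · █ █ · · ·
    · · · █ █ · ·
    · · · · █ · ·
    · · · · · █ ·
    · · · · · · ·
    · · · · · · ·

Final: "outside"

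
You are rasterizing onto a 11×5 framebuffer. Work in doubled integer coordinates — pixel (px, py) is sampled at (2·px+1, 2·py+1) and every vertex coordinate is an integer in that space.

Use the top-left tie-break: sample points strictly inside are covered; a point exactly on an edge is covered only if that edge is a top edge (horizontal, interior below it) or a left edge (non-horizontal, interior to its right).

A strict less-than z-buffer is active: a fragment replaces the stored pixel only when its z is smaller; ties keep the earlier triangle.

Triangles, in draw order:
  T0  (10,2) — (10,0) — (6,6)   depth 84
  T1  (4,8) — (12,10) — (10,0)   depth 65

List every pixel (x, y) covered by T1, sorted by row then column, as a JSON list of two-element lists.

T0:
  2·area = 8  (B↔C swapped to make it positive)
  edge (10, 2)→(6, 6): d=(-4,4) right/bottom  bias=-1
  edge (6, 6)→(10, 0): d=(4,-6) top-left  bias=+0
  edge (10, 0)→(10, 2): d=(0,2) right/bottom  bias=-1
    (5,0)@(11, 1): e=[0,10,-2] → ·  [on edge]
    (4,1)@(9, 3): e=[0,6,2] → ·  [on edge]
    (3,2)@(7, 5): e=[0,2,6] → ·  [on edge]
    (2,3)@(5, 7): e=[0,-2,10] → ·  [on edge]
    (1,4)@(3, 9): e=[0,-6,14] → ·  [on edge]
  covered (0 px):
    · · · · · · · · · · ·
    · · · · · · · · · · ·
    · · · · · · · · · · ·
    · · · · · · · · · · ·
    · · · · · · · · · · ·
T1:
  2·area = 76  (B↔C swapped to make it positive)
  edge (4, 8)→(10, 0): d=(6,-8) top-left  bias=+0
  edge (10, 0)→(12, 10): d=(2,10) right/bottom  bias=-1
  edge (12, 10)→(4, 8): d=(-8,-2) top-left  bias=+0
    (4,1)@(9, 3): e=[10,16,50] → #
    (5,1)@(11, 3): e=[26,-4,54] → ·
    (3,2)@(7, 5): e=[6,40,30] → #
    (5,2)@(11, 5): e=[38,0,38] → ·  [on edge]
    (2,3)@(5, 7): e=[2,64,10] → #
    (5,3)@(11, 7): e=[50,4,22] → #
    (6,3)@(13, 7): e=[66,-16,26] → ·
    (2,4)@(5, 9): e=[14,68,-6] → ·
    (3,4)@(7, 9): e=[30,48,-2] → ·
    (4,4)@(9, 9): e=[46,28,2] → #
    (6,4)@(13, 9): e=[78,-12,10] → ·
  covered (9 px):
    · · · · · · · · · · ·
    · · · · # · · · · · ·
    · · · # # · · · · · ·
    · · # # # # · · · · ·
    · · · · # # · · · · ·

Final: [[4,1],[3,2],[4,2],[2,3],[3,3],[4,3],[5,3],[4,4],[5,4]]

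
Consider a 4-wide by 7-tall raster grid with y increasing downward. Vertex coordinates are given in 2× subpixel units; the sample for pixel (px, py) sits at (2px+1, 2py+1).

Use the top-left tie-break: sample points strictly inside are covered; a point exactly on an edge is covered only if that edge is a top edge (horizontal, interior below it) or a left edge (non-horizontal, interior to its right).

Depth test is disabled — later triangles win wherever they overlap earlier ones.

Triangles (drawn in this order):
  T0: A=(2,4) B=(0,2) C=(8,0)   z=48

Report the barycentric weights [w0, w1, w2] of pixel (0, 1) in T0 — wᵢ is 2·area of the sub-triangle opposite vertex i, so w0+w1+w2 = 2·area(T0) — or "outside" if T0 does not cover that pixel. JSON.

T0:
  2·area = 20
  edge (2, 4)→(0, 2): d=(-2,-2) top-left  bias=+0
  edge (0, 2)→(8, 0): d=(8,-2) top-left  bias=+0
  edge (8, 0)→(2, 4): d=(-6,4) right/bottom  bias=-1
    (2,0)@(5, 1): e=[12,2,6] → X
    (3,0)@(7, 1): e=[16,6,-2] → .
    (0,1)@(1, 3): e=[0,10,10] → X  [on edge]
    (1,1)@(3, 3): e=[4,14,2] → X
    (2,1)@(5, 3): e=[8,18,-6] → .
    (0,2)@(1, 5): e=[-4,26,-2] → .
    (1,2)@(3, 5): e=[0,30,-10] → .  [on edge]
    (2,3)@(5, 7): e=[0,50,-30] → .  [on edge]
    (3,4)@(7, 9): e=[0,70,-50] → .  [on edge]
  covered (3 px):
    . . X .
    X X . .
    . . . .
    . . . .
    . . . .
    . . . .
    . . . .

Answer: [10,10,0]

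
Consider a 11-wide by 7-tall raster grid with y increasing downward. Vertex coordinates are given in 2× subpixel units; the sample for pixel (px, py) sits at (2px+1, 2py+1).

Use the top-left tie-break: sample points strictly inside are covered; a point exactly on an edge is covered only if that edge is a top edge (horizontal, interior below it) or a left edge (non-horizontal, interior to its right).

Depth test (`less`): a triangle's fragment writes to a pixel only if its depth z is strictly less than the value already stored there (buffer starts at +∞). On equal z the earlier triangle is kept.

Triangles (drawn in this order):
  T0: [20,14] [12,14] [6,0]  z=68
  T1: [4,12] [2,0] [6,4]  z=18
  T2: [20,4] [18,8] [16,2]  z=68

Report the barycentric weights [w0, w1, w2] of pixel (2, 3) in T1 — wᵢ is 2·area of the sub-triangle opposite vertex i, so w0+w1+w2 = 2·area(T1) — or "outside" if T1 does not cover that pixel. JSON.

T0:
  2·area = 112
  edge (20, 14)→(12, 14): d=(-8,0) right/bottom  bias=-1
  edge (12, 14)→(6, 0): d=(-6,-14) top-left  bias=+0
  edge (6, 0)→(20, 14): d=(14,14) right/bottom  bias=-1
    (3,0)@(7, 1): e=[104,8,0] → .  [on edge]
    (4,1)@(9, 3): e=[88,24,0] → .  [on edge]
    (4,2)@(9, 5): e=[72,12,28] → X
    (5,2)@(11, 5): e=[72,40,0] → .  [on edge]
    (4,3)@(9, 7): e=[56,0,56] → X  [on edge]
    (5,3)@(11, 7): e=[56,28,28] → X
    (6,3)@(13, 7): e=[56,56,0] → .  [on edge]
    (4,4)@(9, 9): e=[40,-12,84] → .
    (5,4)@(11, 9): e=[40,16,56] → X
    (6,4)@(13, 9): e=[40,44,28] → X
    (7,4)@(15, 9): e=[40,72,0] → .  [on edge]
    (5,5)@(11, 11): e=[24,4,84] → X
    (8,5)@(17, 11): e=[24,88,0] → .  [on edge]
    (9,6)@(19, 13): e=[8,104,0] → .  [on edge]
  covered (11 px):
    . . . . . . . . . . .
    . . . . . . . . . . .
    . . . . X . . . . . .
    . . . . X X . . . . .
    . . . . . X X . . . .
    . . . . . X X X . . .
    . . . . . . X X X . .
T1:
  2·area = 40
  edge (4, 12)→(2, 0): d=(-2,-12) top-left  bias=+0
  edge (2, 0)→(6, 4): d=(4,4) right/bottom  bias=-1
  edge (6, 4)→(4, 12): d=(-2,8) right/bottom  bias=-1
    (1,0)@(3, 1): e=[10,0,30] → .  [on edge]
    (1,1)@(3, 3): e=[6,8,26] → X
    (2,1)@(5, 3): e=[30,0,10] → .  [on edge]
    (1,2)@(3, 5): e=[2,16,22] → X
    (2,2)@(5, 5): e=[26,8,6] → X
    (3,2)@(7, 5): e=[50,0,-10] → .  [on edge]
    (1,3)@(3, 7): e=[-2,24,18] → .
    (2,3)@(5, 7): e=[22,16,2] → X
    (3,3)@(7, 7): e=[46,8,-14] → .
    (4,3)@(9, 7): e=[70,0,-30] → .  [on edge]
    (2,4)@(5, 9): e=[18,24,-2] → .
    (5,4)@(11, 9): e=[90,0,-50] → .  [on edge]
    (6,5)@(13, 11): e=[110,0,-70] → .  [on edge]
    (7,6)@(15, 13): e=[130,0,-90] → .  [on edge]
  covered (4 px):
    . . . . . . . . . . .
    . X . . . . . . . . .
    . X X . . . . . . . .
    . . X . . . . . . . .
    . . . . . . . . . . .
    . . . . . . . . . . .
    . . . . . . . . . . .
T2:
  2·area = 20
  edge (20, 4)→(18, 8): d=(-2,4) right/bottom  bias=-1
  edge (18, 8)→(16, 2): d=(-2,-6) top-left  bias=+0
  edge (16, 2)→(20, 4): d=(4,2) right/bottom  bias=-1
    (8,1)@(17, 3): e=[14,4,2] → X
    (9,1)@(19, 3): e=[6,16,-2] → .
    (8,2)@(17, 5): e=[10,0,10] → X  [on edge]
    (9,2)@(19, 5): e=[2,12,6] → X
    (10,2)@(21, 5): e=[-6,24,2] → .
    (8,3)@(17, 7): e=[6,-4,18] → .
    (9,3)@(19, 7): e=[-2,8,14] → .
    (9,5)@(19, 11): e=[-10,0,30] → .  [on edge]
  covered (3 px):
    . . . . . . . . . . .
    . . . . . . . . X . .
    . . . . . . . . X X .
    . . . . . . . . . . .
    . . . . . . . . . . .
    . . . . . . . . . . .
    . . . . . . . . . . .

Final: [16,2,22]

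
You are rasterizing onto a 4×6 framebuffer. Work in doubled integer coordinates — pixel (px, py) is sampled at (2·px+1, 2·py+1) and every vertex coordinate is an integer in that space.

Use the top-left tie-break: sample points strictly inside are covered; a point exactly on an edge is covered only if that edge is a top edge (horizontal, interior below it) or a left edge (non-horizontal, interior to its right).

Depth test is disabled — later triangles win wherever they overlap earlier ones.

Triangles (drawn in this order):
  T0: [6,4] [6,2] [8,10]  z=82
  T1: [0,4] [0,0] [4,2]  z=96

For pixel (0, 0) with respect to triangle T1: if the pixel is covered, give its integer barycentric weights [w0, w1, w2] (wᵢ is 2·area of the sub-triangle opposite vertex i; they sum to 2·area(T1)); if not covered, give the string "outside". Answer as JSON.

T0:
  2·area = 4
  edge (6, 4)→(6, 2): d=(0,-2) top-left  bias=+0
  edge (6, 2)→(8, 10): d=(2,8) right/bottom  bias=-1
  edge (8, 10)→(6, 4): d=(-2,-6) top-left  bias=+0
    (2,0)@(5, 1): e=[-2,6,0] → ·  [on edge]
    (3,3)@(7, 7): e=[2,2,0] → █  [on edge]
    (3,4)@(7, 9): e=[2,6,-4] → ·
  covered (1 px):
    · · · ·
    · · · ·
    · · · ·
    · · · █
    · · · ·
    · · · ·
T1:
  2·area = 16
  edge (0, 4)→(0, 0): d=(0,-4) top-left  bias=+0
  edge (0, 0)→(4, 2): d=(4,2) right/bottom  bias=-1
  edge (4, 2)→(0, 4): d=(-4,2) right/bottom  bias=-1
    (0,0)@(1, 1): e=[4,2,10] → █
    (1,0)@(3, 1): e=[12,-2,6] → ·
    (0,1)@(1, 3): e=[4,10,2] → █
    (1,1)@(3, 3): e=[12,6,-2] → ·
    (0,2)@(1, 5): e=[4,18,-6] → ·
  covered (2 px):
    █ · · ·
    █ · · ·
    · · · ·
    · · · ·
    · · · ·
    · · · ·

Answer: [2,10,4]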